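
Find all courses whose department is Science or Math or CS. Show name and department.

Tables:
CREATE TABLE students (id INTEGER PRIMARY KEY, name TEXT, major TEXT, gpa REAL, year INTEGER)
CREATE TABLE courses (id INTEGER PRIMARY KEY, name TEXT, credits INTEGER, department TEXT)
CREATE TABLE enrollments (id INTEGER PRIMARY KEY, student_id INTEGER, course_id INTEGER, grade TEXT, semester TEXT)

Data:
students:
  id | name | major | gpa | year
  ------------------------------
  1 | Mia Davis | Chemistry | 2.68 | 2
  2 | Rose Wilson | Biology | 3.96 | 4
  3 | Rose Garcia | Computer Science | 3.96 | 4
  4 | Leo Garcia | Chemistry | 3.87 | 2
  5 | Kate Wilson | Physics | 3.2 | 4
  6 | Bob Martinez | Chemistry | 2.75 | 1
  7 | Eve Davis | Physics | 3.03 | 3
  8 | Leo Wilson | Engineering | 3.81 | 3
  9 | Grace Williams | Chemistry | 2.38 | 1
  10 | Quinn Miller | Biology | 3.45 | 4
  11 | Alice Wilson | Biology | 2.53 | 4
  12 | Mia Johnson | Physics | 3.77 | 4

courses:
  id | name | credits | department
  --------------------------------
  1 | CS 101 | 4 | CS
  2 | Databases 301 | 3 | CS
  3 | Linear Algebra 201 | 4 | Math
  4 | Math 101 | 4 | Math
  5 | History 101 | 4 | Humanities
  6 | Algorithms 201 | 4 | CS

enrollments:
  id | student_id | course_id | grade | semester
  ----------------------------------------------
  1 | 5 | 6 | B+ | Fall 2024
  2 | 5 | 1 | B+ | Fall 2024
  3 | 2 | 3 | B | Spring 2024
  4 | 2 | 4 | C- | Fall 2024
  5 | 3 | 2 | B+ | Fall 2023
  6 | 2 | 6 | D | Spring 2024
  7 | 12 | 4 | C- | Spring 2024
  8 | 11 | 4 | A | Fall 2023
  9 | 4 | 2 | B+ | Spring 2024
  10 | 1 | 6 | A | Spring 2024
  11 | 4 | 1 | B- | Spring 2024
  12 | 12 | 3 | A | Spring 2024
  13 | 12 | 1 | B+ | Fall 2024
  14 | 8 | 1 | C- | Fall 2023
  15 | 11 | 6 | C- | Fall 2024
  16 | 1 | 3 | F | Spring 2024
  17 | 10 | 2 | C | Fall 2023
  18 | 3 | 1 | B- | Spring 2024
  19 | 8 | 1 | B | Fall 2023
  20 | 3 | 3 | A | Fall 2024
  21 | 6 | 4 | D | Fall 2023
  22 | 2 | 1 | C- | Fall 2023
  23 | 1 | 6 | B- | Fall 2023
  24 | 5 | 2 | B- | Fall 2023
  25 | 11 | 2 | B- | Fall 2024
SELECT name, department FROM courses WHERE department IN ('Science', 'Math', 'CS')

Execution result:
name | department
CS 101 | CS
Databases 301 | CS
Linear Algebra 201 | Math
Math 101 | Math
Algorithms 201 | CS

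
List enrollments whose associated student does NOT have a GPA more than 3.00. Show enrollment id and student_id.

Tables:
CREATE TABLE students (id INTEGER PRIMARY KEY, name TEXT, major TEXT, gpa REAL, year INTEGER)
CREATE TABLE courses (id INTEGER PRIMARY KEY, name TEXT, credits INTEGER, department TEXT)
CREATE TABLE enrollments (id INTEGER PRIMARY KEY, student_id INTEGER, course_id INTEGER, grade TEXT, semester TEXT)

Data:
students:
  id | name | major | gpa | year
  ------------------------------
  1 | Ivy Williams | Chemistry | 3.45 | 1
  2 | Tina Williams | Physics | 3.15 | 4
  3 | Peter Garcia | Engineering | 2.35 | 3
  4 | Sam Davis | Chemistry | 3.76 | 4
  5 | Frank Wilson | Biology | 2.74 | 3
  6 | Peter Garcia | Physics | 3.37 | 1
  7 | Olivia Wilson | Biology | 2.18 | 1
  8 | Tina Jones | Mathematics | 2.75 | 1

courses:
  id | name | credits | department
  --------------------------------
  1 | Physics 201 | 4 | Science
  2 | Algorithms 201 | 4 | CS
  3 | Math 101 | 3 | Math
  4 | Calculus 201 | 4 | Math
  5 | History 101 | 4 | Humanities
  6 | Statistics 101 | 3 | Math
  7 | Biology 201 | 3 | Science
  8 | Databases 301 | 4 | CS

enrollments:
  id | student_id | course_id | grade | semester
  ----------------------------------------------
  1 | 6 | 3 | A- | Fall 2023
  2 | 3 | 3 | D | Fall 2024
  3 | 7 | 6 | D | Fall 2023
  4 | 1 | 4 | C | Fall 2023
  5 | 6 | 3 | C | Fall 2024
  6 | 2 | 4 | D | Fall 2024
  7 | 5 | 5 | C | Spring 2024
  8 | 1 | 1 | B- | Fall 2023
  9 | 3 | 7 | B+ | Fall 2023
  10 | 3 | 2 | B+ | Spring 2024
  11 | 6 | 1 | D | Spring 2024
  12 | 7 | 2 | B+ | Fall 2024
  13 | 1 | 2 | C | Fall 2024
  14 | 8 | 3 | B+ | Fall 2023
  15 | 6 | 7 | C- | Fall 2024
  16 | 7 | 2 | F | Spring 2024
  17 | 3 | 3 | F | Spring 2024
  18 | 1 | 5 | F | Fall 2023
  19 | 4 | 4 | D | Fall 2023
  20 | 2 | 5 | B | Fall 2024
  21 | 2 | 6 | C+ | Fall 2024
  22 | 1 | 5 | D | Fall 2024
SELECT id, student_id FROM enrollments WHERE student_id NOT IN (SELECT id FROM students WHERE gpa > 3.0)

Execution result:
id | student_id
2 | 3
3 | 7
7 | 5
9 | 3
10 | 3
12 | 7
14 | 8
16 | 7
17 | 3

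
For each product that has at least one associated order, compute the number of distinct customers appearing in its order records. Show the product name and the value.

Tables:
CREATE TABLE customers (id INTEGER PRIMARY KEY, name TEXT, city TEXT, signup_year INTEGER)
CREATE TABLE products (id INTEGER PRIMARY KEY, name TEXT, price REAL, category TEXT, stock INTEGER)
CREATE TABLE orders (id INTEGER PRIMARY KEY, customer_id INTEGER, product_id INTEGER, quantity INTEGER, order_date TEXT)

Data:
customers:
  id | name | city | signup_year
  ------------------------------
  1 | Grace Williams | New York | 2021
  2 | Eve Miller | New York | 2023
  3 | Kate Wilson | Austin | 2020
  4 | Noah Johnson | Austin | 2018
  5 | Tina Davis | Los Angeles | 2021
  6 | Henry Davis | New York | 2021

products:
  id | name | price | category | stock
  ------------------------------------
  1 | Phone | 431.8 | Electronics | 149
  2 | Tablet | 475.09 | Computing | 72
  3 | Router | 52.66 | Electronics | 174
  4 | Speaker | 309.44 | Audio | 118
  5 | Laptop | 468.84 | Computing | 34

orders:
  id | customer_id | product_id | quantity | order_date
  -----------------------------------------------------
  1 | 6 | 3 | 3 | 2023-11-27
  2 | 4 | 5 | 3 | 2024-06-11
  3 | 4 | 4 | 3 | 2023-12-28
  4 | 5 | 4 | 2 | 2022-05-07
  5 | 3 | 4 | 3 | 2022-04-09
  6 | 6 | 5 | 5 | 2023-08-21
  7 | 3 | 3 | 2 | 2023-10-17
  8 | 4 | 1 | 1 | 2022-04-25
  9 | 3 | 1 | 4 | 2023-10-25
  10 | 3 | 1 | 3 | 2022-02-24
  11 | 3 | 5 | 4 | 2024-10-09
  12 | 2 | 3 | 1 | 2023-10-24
SELECT p.name, COUNT(DISTINCT c.customer_id) AS distinct_customer_count FROM orders c JOIN products p ON c.product_id = p.id GROUP BY p.id, p.name

Execution result:
name | distinct_customer_count
Phone | 2
Router | 3
Speaker | 3
Laptop | 3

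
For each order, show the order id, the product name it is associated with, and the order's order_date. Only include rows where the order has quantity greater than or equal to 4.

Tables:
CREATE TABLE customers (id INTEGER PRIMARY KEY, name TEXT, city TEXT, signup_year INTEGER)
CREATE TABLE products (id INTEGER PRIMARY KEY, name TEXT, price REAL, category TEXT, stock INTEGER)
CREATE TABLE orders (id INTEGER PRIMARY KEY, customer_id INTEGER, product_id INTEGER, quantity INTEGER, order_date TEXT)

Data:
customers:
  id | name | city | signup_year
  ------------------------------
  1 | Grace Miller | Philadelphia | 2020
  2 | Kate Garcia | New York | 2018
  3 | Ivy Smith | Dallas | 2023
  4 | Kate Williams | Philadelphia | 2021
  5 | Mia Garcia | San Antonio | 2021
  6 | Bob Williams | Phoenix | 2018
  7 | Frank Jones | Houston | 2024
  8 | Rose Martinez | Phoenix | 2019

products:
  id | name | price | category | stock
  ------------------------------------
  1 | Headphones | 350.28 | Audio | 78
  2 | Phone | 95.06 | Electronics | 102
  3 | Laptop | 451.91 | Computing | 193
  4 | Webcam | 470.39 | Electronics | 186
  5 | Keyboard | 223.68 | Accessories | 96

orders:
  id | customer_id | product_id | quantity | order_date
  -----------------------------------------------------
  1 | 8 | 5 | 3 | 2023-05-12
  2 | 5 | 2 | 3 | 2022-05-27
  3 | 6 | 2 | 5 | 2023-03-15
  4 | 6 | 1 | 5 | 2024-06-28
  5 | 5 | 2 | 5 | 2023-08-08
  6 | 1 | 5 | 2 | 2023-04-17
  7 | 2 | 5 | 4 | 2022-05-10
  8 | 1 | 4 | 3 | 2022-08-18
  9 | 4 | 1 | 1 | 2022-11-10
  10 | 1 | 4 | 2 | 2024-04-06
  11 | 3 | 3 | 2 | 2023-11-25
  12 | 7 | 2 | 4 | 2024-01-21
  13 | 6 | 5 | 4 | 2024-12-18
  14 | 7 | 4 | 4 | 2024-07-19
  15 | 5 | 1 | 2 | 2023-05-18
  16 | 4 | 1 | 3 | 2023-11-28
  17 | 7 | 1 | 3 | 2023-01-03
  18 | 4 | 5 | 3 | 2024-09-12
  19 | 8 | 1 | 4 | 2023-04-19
SELECT c.id, p.name AS product, c.order_date FROM orders c JOIN products p ON c.product_id = p.id WHERE c.quantity >= 4

Execution result:
id | product | order_date
3 | Phone | 2023-03-15
4 | Headphones | 2024-06-28
5 | Phone | 2023-08-08
7 | Keyboard | 2022-05-10
12 | Phone | 2024-01-21
13 | Keyboard | 2024-12-18
14 | Webcam | 2024-07-19
19 | Headphones | 2023-04-19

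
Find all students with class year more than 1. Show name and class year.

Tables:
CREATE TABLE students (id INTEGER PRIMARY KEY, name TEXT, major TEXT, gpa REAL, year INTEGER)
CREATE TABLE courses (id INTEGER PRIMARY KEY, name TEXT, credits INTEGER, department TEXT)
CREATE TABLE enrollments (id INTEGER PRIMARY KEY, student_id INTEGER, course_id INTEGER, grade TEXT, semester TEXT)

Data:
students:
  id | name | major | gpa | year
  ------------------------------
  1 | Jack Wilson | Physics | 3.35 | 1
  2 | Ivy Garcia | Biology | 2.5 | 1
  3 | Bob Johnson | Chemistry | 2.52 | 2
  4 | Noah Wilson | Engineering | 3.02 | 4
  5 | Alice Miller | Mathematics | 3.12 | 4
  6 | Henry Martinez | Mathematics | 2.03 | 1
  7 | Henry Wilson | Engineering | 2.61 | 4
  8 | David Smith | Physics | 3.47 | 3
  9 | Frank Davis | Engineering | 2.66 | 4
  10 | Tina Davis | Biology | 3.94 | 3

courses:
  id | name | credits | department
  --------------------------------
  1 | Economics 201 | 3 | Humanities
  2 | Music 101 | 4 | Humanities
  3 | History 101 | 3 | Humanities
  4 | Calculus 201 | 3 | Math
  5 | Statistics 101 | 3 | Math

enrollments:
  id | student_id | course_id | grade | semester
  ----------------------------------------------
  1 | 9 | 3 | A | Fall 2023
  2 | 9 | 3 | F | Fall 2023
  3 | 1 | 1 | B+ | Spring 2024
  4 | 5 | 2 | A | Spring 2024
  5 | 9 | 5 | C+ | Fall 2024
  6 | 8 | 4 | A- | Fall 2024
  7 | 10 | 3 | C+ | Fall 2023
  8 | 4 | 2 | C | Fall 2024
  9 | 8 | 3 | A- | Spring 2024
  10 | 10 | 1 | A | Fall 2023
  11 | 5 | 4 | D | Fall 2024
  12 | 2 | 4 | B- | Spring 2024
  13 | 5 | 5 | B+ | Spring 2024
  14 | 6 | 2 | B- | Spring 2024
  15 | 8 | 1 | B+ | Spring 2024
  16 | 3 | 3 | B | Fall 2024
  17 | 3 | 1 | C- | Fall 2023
SELECT name, year FROM students WHERE year > 1

Execution result:
name | year
Bob Johnson | 2
Noah Wilson | 4
Alice Miller | 4
Henry Wilson | 4
David Smith | 3
Frank Davis | 4
Tina Davis | 3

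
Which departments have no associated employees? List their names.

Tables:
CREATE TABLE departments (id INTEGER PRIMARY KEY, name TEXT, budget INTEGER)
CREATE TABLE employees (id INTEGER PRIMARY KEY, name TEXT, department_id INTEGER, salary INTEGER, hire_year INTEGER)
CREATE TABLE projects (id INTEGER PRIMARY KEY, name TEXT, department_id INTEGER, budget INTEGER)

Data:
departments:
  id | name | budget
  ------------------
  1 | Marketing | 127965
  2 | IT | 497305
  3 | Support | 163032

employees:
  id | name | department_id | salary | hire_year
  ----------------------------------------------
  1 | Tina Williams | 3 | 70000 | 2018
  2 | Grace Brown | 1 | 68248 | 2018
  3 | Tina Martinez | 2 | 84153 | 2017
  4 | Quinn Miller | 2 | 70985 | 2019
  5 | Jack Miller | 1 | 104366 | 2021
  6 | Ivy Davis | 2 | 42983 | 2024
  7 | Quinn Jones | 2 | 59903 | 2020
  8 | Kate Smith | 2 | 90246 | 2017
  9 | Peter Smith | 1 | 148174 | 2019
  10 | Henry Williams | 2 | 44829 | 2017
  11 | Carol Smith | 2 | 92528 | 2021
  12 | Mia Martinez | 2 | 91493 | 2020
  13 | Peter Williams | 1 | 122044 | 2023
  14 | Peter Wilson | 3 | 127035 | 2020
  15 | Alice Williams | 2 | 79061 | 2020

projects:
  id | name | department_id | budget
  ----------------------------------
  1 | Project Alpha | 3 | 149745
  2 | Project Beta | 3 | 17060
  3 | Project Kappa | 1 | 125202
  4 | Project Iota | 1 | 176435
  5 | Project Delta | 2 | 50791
SELECT p.name FROM departments p LEFT JOIN employees c ON c.department_id = p.id WHERE c.id IS NULL

Execution result:
(no rows)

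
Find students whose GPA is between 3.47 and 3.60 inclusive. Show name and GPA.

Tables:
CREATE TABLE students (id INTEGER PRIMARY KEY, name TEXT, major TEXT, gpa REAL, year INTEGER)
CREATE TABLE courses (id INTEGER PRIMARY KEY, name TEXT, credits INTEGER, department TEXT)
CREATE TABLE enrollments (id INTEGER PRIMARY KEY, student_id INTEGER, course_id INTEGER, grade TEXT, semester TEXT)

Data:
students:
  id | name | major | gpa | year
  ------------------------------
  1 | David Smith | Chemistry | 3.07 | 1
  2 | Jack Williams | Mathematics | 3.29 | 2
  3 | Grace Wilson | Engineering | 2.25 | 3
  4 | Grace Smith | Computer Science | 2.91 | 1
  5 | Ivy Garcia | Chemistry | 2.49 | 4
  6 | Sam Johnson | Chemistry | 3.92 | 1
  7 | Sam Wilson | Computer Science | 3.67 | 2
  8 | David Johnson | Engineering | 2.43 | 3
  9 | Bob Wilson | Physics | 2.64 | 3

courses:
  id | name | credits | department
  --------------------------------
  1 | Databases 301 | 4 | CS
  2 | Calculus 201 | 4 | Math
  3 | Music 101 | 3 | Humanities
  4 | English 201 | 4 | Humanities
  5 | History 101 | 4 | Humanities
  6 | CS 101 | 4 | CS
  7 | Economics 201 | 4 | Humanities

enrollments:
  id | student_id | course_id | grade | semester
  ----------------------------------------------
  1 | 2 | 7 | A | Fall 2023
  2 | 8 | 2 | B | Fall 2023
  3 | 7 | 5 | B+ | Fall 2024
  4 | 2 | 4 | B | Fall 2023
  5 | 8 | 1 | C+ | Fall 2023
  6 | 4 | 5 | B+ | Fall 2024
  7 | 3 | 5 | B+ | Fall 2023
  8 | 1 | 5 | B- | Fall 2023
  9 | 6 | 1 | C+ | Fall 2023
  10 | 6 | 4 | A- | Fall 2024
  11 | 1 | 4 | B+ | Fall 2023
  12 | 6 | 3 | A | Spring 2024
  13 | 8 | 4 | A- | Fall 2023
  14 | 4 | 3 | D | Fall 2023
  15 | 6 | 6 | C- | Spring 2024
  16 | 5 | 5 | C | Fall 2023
SELECT name, gpa FROM students WHERE gpa BETWEEN 3.47 AND 3.6

Execution result:
(no rows)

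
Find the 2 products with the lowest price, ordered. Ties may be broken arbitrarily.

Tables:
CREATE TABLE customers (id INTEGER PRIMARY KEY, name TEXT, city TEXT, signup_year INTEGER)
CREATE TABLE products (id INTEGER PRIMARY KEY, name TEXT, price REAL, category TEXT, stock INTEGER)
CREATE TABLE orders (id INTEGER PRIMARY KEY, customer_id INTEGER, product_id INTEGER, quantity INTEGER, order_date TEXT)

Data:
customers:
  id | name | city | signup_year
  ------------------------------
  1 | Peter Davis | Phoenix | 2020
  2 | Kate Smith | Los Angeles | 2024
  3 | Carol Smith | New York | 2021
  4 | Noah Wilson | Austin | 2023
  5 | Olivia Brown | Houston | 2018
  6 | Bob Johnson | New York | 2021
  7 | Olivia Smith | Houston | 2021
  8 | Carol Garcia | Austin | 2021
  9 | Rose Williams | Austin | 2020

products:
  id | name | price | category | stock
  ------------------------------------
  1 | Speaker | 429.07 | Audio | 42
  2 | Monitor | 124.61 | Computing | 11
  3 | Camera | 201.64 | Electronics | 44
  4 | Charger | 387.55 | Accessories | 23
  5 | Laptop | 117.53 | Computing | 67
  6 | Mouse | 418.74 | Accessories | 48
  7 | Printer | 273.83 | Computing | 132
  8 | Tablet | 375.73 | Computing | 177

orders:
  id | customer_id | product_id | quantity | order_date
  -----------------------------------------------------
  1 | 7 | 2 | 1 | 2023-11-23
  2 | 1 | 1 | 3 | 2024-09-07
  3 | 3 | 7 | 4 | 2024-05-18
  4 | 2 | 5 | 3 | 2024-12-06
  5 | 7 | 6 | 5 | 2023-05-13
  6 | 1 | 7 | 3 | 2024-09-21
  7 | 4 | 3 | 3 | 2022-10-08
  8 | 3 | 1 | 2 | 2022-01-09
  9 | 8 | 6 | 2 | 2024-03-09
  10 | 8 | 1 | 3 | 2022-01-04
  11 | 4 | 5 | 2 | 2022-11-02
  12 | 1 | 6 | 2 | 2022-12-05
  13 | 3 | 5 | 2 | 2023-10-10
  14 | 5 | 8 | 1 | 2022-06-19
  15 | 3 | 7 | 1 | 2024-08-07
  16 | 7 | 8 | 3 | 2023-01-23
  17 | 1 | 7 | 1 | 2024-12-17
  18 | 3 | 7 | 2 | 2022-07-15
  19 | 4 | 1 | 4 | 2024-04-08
SELECT name, price FROM products ORDER BY price ASC LIMIT 2

Execution result:
name | price
Laptop | 117.53
Monitor | 124.61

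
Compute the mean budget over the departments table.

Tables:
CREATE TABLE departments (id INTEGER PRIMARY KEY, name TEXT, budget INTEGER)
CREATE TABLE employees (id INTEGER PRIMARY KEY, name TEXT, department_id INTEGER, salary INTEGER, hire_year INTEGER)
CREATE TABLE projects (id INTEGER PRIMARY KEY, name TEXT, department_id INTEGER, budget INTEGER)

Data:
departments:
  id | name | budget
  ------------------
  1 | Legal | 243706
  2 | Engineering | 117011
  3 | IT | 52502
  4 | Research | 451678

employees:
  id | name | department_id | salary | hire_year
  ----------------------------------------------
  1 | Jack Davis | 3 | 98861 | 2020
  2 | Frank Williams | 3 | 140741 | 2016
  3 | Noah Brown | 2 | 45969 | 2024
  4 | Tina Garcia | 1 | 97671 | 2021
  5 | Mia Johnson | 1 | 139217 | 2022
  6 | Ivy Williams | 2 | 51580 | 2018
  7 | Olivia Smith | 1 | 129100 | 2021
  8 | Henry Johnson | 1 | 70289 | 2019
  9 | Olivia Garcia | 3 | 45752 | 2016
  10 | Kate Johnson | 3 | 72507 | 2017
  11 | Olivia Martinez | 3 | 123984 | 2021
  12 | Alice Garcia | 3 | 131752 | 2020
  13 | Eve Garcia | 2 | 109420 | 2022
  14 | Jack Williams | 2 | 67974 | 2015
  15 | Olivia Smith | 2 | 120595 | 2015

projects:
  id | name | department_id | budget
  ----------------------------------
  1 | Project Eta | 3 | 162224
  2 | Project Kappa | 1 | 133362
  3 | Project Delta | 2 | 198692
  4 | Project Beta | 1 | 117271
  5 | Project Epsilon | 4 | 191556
SELECT AVG(budget) FROM departments

Execution result:
216224.25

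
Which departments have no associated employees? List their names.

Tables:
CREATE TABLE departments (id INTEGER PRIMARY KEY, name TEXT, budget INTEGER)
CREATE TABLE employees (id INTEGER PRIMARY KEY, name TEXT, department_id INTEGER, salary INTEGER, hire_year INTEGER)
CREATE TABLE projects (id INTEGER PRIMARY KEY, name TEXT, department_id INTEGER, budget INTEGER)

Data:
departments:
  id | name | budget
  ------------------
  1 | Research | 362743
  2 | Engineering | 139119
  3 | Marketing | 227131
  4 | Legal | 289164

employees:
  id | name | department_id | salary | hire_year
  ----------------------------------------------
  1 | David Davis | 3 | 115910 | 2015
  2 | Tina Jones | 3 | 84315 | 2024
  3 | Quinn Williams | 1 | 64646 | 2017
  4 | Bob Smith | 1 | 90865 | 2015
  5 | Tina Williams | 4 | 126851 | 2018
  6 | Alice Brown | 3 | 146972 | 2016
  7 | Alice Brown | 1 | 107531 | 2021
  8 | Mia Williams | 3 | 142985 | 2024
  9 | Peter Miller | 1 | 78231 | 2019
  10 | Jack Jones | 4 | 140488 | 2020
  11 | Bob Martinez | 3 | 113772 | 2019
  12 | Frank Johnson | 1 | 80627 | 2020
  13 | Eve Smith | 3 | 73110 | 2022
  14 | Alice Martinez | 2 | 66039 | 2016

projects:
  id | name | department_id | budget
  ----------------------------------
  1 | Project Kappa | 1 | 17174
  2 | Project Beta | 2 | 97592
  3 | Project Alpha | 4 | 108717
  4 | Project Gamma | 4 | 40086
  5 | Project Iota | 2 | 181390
SELECT p.name FROM departments p LEFT JOIN employees c ON c.department_id = p.id WHERE c.id IS NULL

Execution result:
(no rows)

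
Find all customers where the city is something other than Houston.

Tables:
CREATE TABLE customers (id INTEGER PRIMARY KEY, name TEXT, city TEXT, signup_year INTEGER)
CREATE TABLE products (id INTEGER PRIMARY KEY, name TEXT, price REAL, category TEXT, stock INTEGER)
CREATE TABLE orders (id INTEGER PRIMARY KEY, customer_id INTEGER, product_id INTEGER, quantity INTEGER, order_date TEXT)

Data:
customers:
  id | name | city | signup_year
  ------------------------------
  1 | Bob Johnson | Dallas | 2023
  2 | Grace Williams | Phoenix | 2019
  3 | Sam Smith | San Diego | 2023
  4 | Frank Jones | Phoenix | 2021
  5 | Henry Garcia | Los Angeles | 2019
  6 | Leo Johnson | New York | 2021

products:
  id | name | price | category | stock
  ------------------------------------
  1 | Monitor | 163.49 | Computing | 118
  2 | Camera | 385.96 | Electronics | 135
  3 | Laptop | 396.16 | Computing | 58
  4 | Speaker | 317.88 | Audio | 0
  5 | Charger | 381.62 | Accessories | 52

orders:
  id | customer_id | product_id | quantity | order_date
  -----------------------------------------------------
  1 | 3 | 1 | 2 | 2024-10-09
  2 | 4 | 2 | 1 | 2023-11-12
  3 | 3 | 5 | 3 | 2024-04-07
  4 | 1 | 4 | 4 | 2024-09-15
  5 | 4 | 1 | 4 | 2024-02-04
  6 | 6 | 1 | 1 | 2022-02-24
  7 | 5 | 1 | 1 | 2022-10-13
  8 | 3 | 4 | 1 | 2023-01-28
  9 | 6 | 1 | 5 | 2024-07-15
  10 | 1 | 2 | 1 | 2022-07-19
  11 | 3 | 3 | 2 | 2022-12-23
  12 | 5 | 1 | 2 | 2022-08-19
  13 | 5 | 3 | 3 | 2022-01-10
SELECT name, city FROM customers WHERE city <> 'Houston'

Execution result:
name | city
Bob Johnson | Dallas
Grace Williams | Phoenix
Sam Smith | San Diego
Frank Jones | Phoenix
Henry Garcia | Los Angeles
Leo Johnson | New York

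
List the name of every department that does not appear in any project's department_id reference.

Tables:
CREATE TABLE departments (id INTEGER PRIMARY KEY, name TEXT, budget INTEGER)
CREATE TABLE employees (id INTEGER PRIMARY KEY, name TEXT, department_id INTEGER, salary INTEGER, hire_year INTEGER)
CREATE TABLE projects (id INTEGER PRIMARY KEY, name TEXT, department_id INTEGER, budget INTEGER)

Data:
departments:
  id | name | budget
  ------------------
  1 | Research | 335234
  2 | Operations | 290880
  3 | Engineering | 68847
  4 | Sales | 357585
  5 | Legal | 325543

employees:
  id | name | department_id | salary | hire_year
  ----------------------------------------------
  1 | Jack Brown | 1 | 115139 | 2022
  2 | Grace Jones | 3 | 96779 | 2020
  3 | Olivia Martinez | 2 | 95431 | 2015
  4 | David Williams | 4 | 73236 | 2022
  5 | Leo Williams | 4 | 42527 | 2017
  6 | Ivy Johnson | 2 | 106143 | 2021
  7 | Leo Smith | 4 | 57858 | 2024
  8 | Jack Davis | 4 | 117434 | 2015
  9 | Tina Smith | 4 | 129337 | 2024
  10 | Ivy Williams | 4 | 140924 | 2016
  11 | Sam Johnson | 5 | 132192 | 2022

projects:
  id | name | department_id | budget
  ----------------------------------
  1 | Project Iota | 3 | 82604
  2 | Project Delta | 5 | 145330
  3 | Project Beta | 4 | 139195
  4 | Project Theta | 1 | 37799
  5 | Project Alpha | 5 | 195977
SELECT p.name FROM departments p LEFT JOIN projects c ON c.department_id = p.id WHERE c.id IS NULL

Execution result:
Operations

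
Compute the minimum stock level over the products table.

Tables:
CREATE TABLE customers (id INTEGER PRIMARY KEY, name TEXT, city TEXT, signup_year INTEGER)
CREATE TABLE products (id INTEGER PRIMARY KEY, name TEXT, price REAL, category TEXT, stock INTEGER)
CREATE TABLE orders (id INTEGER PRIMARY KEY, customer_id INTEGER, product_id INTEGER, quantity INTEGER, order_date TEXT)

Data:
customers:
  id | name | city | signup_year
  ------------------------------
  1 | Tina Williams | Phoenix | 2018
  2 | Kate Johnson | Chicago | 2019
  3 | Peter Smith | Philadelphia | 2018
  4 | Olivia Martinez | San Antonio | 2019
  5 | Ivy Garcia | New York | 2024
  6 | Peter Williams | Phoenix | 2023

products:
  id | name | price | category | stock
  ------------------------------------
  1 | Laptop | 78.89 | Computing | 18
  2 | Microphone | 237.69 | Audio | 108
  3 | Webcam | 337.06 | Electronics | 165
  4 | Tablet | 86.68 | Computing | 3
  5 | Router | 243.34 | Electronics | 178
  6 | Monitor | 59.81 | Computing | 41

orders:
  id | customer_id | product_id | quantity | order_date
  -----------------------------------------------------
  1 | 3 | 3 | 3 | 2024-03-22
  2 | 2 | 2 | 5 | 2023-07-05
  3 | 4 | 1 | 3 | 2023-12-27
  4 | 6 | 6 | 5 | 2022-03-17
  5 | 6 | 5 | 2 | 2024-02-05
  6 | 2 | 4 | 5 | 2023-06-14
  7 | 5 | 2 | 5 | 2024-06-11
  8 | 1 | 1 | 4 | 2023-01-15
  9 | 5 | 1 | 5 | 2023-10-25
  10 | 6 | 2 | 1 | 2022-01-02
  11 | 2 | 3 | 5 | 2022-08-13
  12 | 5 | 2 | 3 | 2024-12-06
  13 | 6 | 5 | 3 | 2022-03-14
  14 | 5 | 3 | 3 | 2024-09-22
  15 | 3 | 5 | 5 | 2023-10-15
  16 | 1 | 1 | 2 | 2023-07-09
SELECT MIN(stock) FROM products

Execution result:
3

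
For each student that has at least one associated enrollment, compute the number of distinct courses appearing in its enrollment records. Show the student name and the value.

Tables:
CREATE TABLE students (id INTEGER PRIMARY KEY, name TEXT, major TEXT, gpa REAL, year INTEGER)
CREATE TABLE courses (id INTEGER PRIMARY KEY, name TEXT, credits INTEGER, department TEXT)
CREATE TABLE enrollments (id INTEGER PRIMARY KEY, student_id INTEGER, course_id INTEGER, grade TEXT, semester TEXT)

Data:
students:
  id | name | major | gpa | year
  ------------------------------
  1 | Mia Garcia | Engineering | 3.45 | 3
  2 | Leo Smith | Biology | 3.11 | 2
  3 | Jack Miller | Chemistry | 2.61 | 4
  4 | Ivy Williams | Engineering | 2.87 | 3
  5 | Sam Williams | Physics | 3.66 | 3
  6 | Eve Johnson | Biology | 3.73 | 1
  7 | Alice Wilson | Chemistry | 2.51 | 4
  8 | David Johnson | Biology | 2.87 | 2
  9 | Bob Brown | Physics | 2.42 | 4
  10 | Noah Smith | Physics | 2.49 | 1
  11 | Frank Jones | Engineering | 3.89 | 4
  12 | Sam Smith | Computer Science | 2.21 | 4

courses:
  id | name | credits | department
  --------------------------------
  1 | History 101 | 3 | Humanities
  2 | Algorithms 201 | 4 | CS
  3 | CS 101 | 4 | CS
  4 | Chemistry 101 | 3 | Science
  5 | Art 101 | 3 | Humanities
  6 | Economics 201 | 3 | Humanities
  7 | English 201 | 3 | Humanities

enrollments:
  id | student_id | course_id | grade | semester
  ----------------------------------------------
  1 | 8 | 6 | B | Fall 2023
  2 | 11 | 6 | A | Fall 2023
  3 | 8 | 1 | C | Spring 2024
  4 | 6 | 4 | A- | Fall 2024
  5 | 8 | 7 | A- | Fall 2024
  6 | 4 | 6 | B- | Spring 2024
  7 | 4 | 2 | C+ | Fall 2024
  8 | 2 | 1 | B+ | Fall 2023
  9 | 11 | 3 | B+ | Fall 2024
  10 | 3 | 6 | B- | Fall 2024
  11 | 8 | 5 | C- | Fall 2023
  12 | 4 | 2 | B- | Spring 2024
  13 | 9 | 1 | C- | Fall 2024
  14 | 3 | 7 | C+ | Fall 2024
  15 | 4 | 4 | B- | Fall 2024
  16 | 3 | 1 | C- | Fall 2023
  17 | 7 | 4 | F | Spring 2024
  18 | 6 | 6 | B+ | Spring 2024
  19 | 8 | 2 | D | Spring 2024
SELECT p.name, COUNT(DISTINCT c.course_id) AS distinct_course_count FROM enrollments c JOIN students p ON c.student_id = p.id GROUP BY p.id, p.name

Execution result:
name | distinct_course_count
Leo Smith | 1
Jack Miller | 3
Ivy Williams | 3
Eve Johnson | 2
Alice Wilson | 1
David Johnson | 5
Bob Brown | 1
Frank Jones | 2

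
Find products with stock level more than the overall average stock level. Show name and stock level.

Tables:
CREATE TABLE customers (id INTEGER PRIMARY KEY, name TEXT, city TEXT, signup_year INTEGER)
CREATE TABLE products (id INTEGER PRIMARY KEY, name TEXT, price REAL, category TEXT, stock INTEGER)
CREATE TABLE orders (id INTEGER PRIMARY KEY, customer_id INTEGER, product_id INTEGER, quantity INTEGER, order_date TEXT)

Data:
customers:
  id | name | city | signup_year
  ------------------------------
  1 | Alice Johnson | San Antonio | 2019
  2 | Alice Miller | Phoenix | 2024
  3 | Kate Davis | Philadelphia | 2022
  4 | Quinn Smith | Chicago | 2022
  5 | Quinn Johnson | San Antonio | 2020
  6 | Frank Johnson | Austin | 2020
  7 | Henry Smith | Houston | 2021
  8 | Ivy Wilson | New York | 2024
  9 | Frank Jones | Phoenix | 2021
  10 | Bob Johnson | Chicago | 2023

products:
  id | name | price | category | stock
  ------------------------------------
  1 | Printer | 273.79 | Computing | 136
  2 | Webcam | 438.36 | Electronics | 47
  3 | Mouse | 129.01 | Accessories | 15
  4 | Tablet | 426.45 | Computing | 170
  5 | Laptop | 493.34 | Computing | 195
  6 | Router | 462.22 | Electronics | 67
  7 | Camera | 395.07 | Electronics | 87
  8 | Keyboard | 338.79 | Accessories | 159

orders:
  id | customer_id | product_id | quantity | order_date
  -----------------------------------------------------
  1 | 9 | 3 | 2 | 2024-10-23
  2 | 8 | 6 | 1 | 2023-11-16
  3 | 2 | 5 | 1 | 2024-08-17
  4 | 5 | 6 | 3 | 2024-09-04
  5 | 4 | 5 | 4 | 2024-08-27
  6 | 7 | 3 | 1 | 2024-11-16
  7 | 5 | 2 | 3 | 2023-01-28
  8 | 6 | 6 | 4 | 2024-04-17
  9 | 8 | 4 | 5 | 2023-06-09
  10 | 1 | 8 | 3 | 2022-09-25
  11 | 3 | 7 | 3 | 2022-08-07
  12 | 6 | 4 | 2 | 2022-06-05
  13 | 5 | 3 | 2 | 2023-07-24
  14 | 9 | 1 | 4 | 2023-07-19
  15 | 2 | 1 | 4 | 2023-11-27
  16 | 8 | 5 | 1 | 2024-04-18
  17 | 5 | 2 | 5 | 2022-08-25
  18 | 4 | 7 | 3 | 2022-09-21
SELECT name, stock FROM products WHERE stock > (SELECT AVG(stock) FROM products)

Execution result:
name | stock
Printer | 136
Tablet | 170
Laptop | 195
Keyboard | 159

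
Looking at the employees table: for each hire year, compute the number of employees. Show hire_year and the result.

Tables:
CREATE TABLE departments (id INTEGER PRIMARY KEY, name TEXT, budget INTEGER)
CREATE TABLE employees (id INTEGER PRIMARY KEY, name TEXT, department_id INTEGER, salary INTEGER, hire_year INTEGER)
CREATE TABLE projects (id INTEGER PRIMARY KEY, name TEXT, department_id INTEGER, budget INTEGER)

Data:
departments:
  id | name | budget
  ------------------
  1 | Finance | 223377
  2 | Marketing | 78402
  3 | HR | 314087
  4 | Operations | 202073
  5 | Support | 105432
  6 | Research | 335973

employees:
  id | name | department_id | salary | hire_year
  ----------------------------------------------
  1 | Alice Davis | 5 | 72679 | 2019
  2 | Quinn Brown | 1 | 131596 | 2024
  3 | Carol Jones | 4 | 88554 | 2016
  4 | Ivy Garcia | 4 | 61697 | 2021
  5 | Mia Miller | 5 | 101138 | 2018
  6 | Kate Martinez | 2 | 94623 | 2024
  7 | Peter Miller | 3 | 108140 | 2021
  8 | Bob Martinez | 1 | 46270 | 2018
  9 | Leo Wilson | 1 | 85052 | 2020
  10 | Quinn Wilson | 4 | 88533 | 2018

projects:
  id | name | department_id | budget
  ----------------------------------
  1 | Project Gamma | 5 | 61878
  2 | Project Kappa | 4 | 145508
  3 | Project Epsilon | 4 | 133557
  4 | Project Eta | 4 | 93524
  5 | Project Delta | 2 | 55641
SELECT hire_year, COUNT(*) AS n FROM employees GROUP BY hire_year

Execution result:
hire_year | n
2016 | 1
2018 | 3
2019 | 1
2020 | 1
2021 | 2
2024 | 2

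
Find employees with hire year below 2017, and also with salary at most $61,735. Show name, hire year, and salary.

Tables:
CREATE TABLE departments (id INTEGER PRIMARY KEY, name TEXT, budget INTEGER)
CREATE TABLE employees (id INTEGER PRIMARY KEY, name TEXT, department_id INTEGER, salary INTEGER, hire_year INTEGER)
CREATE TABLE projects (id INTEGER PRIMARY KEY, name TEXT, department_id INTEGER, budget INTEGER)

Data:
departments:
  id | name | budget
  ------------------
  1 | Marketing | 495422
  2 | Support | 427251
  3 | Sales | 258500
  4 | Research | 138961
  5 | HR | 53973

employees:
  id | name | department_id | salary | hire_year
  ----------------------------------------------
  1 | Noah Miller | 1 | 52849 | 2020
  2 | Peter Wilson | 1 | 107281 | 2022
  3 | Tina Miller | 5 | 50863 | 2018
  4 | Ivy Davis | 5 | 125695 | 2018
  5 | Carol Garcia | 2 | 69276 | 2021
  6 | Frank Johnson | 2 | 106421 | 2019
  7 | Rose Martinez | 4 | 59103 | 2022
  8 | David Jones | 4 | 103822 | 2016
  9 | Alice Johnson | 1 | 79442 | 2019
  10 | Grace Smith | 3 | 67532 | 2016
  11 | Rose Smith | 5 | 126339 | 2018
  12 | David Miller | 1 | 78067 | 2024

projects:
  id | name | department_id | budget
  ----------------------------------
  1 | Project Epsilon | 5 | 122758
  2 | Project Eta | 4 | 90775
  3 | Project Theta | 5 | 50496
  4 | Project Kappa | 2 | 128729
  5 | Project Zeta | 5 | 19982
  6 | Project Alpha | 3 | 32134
SELECT name, hire_year, salary FROM employees WHERE hire_year < 2017 AND salary <= 61735

Execution result:
(no rows)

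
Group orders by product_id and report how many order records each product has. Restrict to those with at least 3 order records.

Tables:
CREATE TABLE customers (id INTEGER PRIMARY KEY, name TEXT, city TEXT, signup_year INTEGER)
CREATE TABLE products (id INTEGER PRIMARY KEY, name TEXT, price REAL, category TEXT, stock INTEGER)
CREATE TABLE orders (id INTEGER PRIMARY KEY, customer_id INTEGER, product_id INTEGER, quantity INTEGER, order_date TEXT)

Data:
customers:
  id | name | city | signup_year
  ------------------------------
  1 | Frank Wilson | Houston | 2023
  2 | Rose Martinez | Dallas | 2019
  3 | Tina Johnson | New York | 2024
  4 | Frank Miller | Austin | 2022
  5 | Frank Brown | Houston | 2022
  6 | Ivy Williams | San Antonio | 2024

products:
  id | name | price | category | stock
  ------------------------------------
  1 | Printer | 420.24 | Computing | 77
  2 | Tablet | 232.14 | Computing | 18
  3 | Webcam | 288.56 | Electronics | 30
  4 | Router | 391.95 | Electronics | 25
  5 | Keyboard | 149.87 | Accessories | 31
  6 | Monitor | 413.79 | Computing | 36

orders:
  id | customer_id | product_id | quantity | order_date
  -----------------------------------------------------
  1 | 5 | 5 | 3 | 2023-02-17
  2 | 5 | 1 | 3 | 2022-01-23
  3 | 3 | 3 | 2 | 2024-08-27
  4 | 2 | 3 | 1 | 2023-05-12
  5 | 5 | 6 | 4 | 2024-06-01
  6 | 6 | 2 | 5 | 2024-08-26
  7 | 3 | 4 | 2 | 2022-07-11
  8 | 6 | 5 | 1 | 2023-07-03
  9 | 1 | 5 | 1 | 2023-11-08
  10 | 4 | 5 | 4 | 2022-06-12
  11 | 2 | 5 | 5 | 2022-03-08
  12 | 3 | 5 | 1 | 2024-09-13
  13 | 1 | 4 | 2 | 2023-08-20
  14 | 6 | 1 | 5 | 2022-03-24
SELECT product_id, COUNT(*) AS order_count FROM orders GROUP BY product_id HAVING COUNT(*) >= 3

Execution result:
product_id | order_count
5 | 6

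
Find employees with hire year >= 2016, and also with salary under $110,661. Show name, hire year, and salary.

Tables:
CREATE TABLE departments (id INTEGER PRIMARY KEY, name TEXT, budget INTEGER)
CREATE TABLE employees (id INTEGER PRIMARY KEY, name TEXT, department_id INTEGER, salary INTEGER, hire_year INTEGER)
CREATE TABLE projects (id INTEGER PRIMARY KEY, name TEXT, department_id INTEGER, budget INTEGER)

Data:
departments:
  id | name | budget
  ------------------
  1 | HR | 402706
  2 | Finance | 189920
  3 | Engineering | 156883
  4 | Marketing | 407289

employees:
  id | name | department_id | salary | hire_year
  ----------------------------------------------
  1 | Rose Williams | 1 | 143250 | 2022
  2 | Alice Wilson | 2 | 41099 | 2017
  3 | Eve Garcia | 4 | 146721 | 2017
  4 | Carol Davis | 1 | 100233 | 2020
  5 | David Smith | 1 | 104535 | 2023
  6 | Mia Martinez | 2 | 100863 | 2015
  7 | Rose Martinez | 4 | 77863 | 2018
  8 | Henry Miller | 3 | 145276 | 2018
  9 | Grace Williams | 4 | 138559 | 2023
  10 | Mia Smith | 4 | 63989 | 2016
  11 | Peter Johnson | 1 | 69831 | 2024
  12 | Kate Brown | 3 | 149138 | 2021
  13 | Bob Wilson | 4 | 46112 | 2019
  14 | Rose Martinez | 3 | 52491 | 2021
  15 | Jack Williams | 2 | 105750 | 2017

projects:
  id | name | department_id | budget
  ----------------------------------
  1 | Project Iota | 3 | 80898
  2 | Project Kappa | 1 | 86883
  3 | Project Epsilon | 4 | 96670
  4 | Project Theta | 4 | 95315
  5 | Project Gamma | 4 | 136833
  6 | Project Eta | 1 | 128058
SELECT name, hire_year, salary FROM employees WHERE hire_year >= 2016 AND salary < 110661

Execution result:
name | hire_year | salary
Alice Wilson | 2017 | 41099
Carol Davis | 2020 | 100233
David Smith | 2023 | 104535
Rose Martinez | 2018 | 77863
Mia Smith | 2016 | 63989
Peter Johnson | 2024 | 69831
Bob Wilson | 2019 | 46112
Rose Martinez | 2021 | 52491
Jack Williams | 2017 | 105750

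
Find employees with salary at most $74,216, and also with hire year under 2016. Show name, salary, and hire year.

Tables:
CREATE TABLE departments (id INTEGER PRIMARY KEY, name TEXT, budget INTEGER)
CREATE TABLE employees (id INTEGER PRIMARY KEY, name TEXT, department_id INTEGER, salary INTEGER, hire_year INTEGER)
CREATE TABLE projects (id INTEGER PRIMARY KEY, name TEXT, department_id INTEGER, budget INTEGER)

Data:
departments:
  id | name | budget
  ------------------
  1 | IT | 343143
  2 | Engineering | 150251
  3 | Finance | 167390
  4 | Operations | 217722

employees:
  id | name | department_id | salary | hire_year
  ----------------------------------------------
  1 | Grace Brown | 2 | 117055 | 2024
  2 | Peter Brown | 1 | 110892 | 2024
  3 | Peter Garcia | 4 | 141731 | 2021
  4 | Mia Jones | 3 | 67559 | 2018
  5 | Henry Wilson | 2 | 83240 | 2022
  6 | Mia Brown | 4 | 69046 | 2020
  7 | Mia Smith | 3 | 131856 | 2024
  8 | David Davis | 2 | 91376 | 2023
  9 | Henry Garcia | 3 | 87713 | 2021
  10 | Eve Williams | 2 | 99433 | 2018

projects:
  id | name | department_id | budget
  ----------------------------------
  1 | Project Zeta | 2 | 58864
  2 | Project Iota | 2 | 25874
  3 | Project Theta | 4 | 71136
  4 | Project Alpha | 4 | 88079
SELECT name, salary, hire_year FROM employees WHERE salary <= 74216 AND hire_year < 2016

Execution result:
(no rows)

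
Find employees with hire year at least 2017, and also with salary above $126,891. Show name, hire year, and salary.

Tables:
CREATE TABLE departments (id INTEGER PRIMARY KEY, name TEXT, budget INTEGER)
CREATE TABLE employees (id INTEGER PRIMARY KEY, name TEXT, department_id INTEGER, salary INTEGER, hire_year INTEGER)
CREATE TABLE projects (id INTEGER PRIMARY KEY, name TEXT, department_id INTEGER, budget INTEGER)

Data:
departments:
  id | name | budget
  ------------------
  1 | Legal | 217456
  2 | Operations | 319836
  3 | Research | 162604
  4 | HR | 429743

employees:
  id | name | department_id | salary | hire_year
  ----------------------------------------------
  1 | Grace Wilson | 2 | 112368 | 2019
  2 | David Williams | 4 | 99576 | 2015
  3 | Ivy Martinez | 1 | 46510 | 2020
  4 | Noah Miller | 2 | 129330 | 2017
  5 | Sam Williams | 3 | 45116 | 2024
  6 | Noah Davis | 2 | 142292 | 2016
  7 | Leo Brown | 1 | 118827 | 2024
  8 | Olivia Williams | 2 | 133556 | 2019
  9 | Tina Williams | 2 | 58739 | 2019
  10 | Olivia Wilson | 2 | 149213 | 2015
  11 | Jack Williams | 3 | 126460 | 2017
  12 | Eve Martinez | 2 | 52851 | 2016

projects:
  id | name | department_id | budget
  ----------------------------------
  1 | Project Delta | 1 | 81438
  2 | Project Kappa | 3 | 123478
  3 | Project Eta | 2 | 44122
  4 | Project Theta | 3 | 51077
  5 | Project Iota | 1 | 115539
SELECT name, hire_year, salary FROM employees WHERE hire_year >= 2017 AND salary > 126891

Execution result:
name | hire_year | salary
Noah Miller | 2017 | 129330
Olivia Williams | 2019 | 133556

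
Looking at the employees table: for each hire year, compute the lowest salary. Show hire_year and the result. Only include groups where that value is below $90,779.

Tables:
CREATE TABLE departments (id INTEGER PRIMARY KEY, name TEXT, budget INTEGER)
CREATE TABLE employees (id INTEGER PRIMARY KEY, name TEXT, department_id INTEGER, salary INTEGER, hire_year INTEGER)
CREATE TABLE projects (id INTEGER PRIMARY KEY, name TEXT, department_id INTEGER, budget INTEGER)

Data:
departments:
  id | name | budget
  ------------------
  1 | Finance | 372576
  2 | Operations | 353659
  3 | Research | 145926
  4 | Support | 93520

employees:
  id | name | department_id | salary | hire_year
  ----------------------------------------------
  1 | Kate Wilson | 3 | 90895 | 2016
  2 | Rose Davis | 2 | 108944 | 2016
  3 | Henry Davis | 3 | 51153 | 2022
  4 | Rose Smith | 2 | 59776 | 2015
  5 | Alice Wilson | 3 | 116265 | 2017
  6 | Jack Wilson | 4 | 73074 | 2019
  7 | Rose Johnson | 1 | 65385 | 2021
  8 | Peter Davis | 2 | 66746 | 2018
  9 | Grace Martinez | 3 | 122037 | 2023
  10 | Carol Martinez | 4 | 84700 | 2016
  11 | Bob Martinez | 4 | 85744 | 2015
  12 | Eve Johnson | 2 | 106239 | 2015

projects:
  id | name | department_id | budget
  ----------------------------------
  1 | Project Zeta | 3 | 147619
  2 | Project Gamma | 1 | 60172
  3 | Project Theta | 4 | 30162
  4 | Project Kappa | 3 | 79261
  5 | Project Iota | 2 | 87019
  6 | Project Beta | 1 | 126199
SELECT hire_year, MIN(salary) AS min_salary FROM employees GROUP BY hire_year HAVING MIN(salary) < 90779

Execution result:
hire_year | min_salary
2015 | 59776
2016 | 84700
2018 | 66746
2019 | 73074
2021 | 65385
2022 | 51153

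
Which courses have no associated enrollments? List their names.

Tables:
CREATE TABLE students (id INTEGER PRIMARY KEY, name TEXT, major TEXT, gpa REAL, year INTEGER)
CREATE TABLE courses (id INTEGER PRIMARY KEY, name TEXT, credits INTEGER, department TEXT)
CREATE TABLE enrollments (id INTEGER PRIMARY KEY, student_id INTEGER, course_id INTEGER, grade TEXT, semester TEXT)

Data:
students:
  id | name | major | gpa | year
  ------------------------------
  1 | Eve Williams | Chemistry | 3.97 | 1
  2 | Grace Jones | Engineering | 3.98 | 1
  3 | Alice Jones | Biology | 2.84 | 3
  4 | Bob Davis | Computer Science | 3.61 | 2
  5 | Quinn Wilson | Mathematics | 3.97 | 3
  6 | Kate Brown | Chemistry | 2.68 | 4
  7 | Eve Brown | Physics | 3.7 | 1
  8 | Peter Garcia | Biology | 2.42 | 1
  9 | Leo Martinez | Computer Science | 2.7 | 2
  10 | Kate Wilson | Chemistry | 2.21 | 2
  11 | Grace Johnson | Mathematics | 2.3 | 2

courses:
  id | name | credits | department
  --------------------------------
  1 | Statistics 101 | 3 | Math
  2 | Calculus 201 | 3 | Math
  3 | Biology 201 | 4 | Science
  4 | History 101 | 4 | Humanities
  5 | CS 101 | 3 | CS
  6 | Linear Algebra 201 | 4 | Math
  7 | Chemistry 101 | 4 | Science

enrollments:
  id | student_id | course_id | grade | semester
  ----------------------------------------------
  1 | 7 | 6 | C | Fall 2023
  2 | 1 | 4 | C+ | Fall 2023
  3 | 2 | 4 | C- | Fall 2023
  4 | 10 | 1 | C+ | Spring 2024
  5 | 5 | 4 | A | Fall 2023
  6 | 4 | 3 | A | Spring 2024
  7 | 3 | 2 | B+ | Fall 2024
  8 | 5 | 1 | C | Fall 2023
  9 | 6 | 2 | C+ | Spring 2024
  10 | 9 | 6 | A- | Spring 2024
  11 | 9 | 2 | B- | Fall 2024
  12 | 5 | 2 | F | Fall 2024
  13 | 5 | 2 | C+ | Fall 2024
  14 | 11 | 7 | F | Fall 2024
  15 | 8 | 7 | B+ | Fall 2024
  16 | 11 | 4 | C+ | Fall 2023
SELECT p.name FROM courses p LEFT JOIN enrollments c ON c.course_id = p.id WHERE c.id IS NULL

Execution result:
CS 101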